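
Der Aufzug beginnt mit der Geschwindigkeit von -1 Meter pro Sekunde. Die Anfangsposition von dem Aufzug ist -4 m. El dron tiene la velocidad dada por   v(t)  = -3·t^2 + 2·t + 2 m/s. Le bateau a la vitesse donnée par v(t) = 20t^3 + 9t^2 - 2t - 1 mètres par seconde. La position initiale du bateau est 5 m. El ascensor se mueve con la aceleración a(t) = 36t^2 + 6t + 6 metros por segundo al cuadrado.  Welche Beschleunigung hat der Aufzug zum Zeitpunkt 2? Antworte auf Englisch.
From the given acceleration equation a(t) = 36·t^2 + 6·t + 6, we substitute t = 2 to get a = 162.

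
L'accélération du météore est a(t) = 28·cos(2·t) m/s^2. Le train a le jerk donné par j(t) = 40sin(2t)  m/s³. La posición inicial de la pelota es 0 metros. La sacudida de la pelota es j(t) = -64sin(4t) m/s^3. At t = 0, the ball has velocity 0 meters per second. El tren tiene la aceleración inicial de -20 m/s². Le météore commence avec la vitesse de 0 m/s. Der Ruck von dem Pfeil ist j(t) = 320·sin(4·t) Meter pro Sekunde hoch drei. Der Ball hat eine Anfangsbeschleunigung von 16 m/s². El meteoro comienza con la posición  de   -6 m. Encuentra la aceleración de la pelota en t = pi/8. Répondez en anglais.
Starting from jerk j(t) = -64·sin(4·t), we take 1 integral. The antiderivative of jerk, with a(0) = 16, gives acceleration: a(t) = 16·cos(4·t). Using a(t) = 16·cos(4·t) and substituting t = pi/8, we find a = 0.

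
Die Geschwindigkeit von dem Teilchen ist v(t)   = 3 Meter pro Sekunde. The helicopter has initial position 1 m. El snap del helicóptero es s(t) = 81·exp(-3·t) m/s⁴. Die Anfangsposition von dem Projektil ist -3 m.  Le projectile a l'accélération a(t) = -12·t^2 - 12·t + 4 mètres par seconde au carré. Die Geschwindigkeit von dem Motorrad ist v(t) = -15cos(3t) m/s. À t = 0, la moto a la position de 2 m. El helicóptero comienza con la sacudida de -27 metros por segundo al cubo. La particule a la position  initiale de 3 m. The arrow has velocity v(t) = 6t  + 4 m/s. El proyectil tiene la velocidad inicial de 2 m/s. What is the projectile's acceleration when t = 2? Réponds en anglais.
Using a(t) = -12·t^2 - 12·t + 4 and substituting t = 2, we find a = -68.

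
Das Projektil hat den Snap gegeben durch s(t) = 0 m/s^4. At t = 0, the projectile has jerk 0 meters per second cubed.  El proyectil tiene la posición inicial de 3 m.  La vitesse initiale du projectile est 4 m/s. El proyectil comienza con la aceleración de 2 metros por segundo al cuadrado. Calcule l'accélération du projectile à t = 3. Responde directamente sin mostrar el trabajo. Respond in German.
Die Beschleunigung bei t = 3 ist a = 2.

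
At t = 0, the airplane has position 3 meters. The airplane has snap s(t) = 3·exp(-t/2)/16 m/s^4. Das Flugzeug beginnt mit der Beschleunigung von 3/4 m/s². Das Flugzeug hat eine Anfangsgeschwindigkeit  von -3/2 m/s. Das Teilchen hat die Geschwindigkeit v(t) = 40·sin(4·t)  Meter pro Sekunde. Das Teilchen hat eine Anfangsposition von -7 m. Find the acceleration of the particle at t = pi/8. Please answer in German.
Um dies zu lösen, müssen wir 1 Ableitung unserer Gleichung für die Geschwindigkeit v(t) = 40·sin(4·t) nehmen. Die Ableitung von der Geschwindigkeit ergibt die Beschleunigung: a(t) = 160·cos(4·t). Aus der Gleichung für die Beschleunigung a(t) = 160·cos(4·t), setzen wir t = pi/8 ein und erhalten a = 0.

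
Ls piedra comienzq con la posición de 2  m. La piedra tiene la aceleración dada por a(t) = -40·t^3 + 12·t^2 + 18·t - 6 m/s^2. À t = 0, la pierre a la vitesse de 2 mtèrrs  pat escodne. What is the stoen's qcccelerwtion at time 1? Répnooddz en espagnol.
De la ecuación de la aceleración a(t) = -40·t^3 + 12·t^2 + 18·t - 6, sustituimos t = 1 para obtener a = -16.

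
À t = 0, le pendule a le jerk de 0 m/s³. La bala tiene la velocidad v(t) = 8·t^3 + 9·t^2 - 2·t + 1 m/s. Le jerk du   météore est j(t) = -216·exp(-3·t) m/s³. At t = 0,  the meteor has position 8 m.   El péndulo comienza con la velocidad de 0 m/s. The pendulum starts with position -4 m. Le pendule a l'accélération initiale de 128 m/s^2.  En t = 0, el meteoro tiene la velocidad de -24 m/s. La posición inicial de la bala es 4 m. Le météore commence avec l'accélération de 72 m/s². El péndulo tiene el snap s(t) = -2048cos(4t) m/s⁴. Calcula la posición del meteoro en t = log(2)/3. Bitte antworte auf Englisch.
To solve this, we need to take 3 antiderivatives of our jerk equation j(t) = -216·exp(-3·t). Integrating jerk and using the initial condition a(0) = 72, we get a(t) = 72·exp(-3·t). Integrating acceleration and using the initial condition v(0) = -24, we get v(t) = -24·exp(-3·t). Taking ∫v(t)dt and applying x(0) = 8, we find x(t) = 8·exp(-3·t). Using x(t) = 8·exp(-3·t) and substituting t = log(2)/3, we find x = 4.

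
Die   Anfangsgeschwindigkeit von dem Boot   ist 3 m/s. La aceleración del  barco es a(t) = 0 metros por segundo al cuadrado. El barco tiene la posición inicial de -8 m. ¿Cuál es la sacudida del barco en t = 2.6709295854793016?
Partiendo de la aceleración a(t) = 0, tomamos 1 derivada. Tomando d/dt de a(t), encontramos j(t) = 0. De la ecuación de la sacudida j(t) = 0, sustituimos t = 2.6709295854793016 para obtener j = 0.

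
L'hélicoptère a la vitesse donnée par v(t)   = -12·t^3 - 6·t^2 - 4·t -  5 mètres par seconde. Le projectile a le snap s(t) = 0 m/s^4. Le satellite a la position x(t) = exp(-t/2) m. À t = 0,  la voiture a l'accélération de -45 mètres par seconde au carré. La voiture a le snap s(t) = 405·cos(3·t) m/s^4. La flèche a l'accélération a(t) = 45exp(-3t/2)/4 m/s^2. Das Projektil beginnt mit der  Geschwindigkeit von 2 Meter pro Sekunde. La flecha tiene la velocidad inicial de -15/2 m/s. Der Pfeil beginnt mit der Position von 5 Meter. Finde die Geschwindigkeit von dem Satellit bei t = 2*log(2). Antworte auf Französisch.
Pour résoudre ceci, nous devons prendre 1 dérivée de notre équation de la position x(t) = exp(-t/2). La dérivée de la position donne la vitesse: v(t) = -exp(-t/2)/2. De l'équation de la vitesse v(t) = -exp(-t/2)/2, nous substituons t = 2*log(2) pour obtenir v = -1/4.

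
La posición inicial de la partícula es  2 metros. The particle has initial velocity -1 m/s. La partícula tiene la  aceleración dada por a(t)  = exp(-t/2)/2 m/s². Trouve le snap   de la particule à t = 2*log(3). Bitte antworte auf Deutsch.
Wir müssen unsere Gleichung für die Beschleunigung a(t) = exp(-t/2)/2 2-mal ableiten. Die Ableitung von der Beschleunigung ergibt den Ruck: j(t) = -exp(-t/2)/4. Mit d/dt von j(t) finden wir s(t) = exp(-t/2)/8. Aus der Gleichung für den Snap s(t) = exp(-t/2)/8, setzen wir t = 2*log(3) ein und erhalten s = 1/24.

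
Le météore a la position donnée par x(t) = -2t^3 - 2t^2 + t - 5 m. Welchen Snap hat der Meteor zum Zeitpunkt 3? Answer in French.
En partant de la position x(t) = -2·t^3 - 2·t^2 + t - 5, nous prenons 4 dérivées. La dérivée de la position donne la vitesse: v(t) = -6·t^2 - 4·t + 1. En dérivant la vitesse, nous obtenons l'accélération: a(t) = -12·t - 4. La dérivée de l'accélération donne le jerk: j(t) = -12. En dérivant le jerk, nous obtenons le snap: s(t) = 0. De l'équation du snap s(t) = 0, nous substituons t = 3 pour obtenir s = 0.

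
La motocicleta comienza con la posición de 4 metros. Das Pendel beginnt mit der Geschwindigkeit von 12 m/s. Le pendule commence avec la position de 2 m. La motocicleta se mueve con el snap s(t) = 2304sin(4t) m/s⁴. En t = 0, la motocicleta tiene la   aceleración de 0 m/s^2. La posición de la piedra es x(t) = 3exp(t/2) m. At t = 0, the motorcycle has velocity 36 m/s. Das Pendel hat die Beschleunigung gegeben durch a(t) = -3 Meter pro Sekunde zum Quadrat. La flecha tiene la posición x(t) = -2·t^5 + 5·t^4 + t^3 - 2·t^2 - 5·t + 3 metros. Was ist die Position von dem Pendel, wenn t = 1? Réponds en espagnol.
Necesitamos integrar nuestra ecuación de la aceleración a(t) = -3 2 veces. Tomando ∫a(t)dt y aplicando v(0) = 12, encontramos v(t) = 12 - 3·t. Integrando la velocidad y usando la condición inicial x(0) = 2, obtenemos x(t) = -3·t^2/2 + 12·t + 2. Usando x(t) = -3·t^2/2 + 12·t + 2 y sustituyendo t = 1, encontramos x = 25/2.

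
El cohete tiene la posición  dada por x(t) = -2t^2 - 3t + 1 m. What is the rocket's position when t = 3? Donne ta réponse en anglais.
We have position x(t) = -2·t^2 - 3·t + 1. Substituting t = 3: x(3) = -26.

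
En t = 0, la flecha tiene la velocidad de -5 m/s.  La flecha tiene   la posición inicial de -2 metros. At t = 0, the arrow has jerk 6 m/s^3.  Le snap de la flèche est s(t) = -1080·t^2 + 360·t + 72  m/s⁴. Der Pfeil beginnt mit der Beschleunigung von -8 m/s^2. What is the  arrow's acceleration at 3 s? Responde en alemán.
Wir müssen das Integral unserer Gleichung für den Snap s(t) = -1080·t^2 + 360·t + 72 2-mal finden. Mit ∫s(t)dt und Anwendung von j(0) = 6, finden wir j(t) = -360·t^3 + 180·t^2 + 72·t + 6. Mit ∫j(t)dt und Anwendung von a(0) = -8, finden wir a(t) = -90·t^4 + 60·t^3 + 36·t^2 + 6·t - 8. Wir haben die Beschleunigung a(t) = -90·t^4 + 60·t^3 + 36·t^2 + 6·t - 8. Durch Einsetzen von t = 3: a(3) = -5336.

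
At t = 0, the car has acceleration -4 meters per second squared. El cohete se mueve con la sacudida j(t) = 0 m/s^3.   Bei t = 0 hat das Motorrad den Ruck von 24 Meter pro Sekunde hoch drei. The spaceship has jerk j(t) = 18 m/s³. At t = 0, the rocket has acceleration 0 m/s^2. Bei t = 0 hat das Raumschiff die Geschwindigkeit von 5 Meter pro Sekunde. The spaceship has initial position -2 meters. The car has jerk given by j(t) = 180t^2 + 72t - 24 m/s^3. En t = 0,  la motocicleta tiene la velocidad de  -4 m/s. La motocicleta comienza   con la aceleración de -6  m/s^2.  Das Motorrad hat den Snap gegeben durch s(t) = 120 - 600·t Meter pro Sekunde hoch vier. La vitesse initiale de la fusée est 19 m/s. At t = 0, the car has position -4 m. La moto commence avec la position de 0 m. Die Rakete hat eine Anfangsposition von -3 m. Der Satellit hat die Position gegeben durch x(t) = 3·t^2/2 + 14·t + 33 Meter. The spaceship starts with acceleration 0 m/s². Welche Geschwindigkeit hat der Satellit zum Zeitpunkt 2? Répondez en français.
Pour résoudre ceci, nous devons prendre 1 dérivée de notre équation de la position x(t) = 3·t^2/2 + 14·t + 33. En prenant d/dt de x(t), nous trouvons v(t) = 3·t + 14. En utilisant v(t) = 3·t + 14 et en substituant t = 2, nous trouvons v = 20.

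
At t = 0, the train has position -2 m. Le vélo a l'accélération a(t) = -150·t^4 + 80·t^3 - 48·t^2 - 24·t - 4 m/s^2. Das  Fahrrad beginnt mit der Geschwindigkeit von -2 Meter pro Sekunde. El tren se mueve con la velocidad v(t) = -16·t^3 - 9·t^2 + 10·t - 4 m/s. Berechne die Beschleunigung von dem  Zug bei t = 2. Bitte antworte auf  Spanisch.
Para resolver esto, necesitamos tomar 1 derivada de nuestra ecuación de la velocidad v(t) = -16·t^3 - 9·t^2 + 10·t - 4. La derivada de la velocidad da la aceleración: a(t) = -48·t^2 - 18·t + 10. Tenemos la aceleración a(t) = -48·t^2 - 18·t + 10. Sustituyendo t = 2: a(2) = -218.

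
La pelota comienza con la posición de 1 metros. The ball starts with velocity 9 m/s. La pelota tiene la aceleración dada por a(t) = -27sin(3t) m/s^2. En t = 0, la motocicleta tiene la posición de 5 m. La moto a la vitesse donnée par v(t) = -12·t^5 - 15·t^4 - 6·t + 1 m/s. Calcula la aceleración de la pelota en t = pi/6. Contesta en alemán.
Mit a(t) = -27·sin(3·t) und Einsetzen von t = pi/6, finden wir a = -27.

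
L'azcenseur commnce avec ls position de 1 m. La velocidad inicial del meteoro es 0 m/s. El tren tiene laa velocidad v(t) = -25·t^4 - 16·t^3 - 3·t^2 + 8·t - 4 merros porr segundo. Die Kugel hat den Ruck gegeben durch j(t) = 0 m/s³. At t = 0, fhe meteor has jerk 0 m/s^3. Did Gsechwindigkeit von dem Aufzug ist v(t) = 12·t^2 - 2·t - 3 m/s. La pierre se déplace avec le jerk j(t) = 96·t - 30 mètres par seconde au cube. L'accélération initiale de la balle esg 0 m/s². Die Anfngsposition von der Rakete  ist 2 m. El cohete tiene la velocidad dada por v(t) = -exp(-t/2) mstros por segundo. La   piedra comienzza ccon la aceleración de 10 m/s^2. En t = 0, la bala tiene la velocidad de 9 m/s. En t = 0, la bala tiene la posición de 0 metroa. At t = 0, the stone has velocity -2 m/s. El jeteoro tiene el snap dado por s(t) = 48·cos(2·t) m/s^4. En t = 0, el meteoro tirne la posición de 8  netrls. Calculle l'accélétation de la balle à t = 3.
En partant du jerk j(t) = 0, nous prenons 1 primitive. La primitive du jerk est l'accélération. En utilisant a(0) = 0, nous obtenons a(t) = 0. Nous avons l'accélération a(t) = 0. En substituant t = 3: a(3) = 0.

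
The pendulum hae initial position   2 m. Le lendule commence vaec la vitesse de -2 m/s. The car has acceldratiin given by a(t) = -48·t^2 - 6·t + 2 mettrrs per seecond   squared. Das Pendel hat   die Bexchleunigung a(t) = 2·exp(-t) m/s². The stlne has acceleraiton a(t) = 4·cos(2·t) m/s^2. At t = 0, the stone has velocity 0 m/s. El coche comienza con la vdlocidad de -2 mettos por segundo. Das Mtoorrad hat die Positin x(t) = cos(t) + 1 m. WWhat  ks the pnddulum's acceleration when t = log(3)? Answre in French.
De l'équation de l'accélération a(t) = 2·exp(-t), nous substituons t = log(3) pour obtenir a = 2/3.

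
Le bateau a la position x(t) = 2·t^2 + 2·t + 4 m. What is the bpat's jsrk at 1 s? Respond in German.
Ausgehend von der Position x(t) = 2·t^2 + 2·t + 4, nehmen wir 3 Ableitungen. Die Ableitung von der Position ergibt die Geschwindigkeit: v(t) = 4·t + 2. Durch Ableiten von der Geschwindigkeit erhalten wir die Beschleunigung: a(t) = 4. Die Ableitung von der Beschleunigung ergibt den Ruck: j(t) = 0. Aus der Gleichung für den Ruck j(t) = 0, setzen wir t = 1 ein und erhalten j = 0.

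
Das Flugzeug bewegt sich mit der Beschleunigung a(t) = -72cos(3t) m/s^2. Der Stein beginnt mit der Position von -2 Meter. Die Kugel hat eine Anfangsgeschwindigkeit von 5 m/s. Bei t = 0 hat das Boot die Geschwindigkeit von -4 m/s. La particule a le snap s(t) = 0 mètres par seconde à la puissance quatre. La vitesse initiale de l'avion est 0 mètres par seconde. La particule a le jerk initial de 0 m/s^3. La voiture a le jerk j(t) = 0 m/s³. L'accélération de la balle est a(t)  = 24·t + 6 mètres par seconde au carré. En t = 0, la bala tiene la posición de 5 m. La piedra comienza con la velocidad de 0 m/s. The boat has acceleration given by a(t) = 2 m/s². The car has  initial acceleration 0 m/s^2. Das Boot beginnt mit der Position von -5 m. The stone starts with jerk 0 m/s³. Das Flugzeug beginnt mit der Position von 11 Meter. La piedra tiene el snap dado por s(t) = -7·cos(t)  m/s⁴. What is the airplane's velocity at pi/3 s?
To solve this, we need to take 1 integral of our acceleration equation a(t) = -72·cos(3·t). Taking ∫a(t)dt and applying v(0) = 0, we find v(t) = -24·sin(3·t). Using v(t) = -24·sin(3·t) and substituting t = pi/3, we find v = 0.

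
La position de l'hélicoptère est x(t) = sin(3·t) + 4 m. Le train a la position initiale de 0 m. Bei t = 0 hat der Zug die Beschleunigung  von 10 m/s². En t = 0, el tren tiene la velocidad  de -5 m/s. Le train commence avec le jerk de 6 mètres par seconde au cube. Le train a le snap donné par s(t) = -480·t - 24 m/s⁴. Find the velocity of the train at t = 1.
To find the answer, we compute 3 antiderivatives of s(t) = -480·t - 24. The integral of snap is jerk. Using j(0) = 6, we get j(t) = -240·t^2 - 24·t + 6. Taking ∫j(t)dt and applying a(0) = 10, we find a(t) = -80·t^3 - 12·t^2 + 6·t + 10. The integral of acceleration is velocity. Using v(0) = -5, we get v(t) = -20·t^4 - 4·t^3 + 3·t^2 + 10·t - 5. We have velocity v(t) = -20·t^4 - 4·t^3 + 3·t^2 + 10·t - 5. Substituting t = 1: v(1) = -16.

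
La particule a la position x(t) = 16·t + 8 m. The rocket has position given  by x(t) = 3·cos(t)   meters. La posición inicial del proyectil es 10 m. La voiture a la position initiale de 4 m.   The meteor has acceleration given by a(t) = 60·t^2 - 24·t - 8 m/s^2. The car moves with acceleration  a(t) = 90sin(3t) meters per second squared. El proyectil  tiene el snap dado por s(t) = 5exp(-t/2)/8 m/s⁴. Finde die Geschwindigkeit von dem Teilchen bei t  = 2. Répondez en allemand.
Ausgehend von der Position x(t) = 16·t + 8, nehmen wir 1 Ableitung. Die Ableitung von der Position ergibt die Geschwindigkeit: v(t) = 16. Aus der Gleichung für die Geschwindigkeit v(t) = 16, setzen wir t = 2 ein und erhalten v = 16.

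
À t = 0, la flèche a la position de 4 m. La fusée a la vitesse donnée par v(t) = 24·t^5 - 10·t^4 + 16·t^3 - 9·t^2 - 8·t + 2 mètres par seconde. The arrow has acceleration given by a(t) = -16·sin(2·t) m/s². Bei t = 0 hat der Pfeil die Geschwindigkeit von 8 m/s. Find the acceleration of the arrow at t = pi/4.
We have acceleration a(t) = -16·sin(2·t). Substituting t = pi/4: a(pi/4) = -16.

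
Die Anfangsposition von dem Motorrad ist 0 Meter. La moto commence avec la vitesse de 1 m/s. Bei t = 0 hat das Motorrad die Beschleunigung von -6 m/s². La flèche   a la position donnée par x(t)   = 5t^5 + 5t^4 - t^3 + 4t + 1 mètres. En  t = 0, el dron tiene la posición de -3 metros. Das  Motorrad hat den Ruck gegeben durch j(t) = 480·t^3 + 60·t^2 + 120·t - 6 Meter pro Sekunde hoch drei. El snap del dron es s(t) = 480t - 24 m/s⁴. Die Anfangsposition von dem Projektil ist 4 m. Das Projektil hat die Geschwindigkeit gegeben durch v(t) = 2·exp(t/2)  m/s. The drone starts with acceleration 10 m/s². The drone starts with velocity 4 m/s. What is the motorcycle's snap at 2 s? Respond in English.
To solve this, we need to take 1 derivative of our jerk equation j(t) = 480·t^3 + 60·t^2 + 120·t - 6. The derivative of jerk gives snap: s(t) = 1440·t^2 + 120·t + 120. From the given snap equation s(t) = 1440·t^2 + 120·t + 120, we substitute t = 2 to get s = 6120.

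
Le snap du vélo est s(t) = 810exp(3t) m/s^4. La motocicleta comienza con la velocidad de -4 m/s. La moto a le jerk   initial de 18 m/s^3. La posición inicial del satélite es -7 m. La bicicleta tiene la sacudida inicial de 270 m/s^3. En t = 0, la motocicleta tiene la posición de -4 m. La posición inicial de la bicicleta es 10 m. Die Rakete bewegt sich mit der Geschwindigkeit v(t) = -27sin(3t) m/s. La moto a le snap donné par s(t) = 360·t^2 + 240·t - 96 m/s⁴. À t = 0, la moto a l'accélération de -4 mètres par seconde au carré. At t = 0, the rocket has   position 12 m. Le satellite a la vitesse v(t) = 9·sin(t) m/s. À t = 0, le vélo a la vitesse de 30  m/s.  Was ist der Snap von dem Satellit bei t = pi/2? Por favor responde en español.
Debemos derivar nuestra ecuación de la velocidad v(t) = 9·sin(t) 3 veces. Derivando la velocidad, obtenemos la aceleración: a(t) = 9·cos(t). La derivada de la aceleración da la sacudida: j(t) = -9·sin(t). Tomando d/dt de j(t), encontramos s(t) = -9·cos(t). Usando s(t) = -9·cos(t) y sustituyendo t = pi/2, encontramos s = 0.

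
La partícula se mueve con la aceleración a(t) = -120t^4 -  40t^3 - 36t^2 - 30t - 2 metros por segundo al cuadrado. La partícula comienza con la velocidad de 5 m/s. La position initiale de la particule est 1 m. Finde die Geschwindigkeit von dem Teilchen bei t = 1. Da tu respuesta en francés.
En partant de l'accélération a(t) = -120·t^4 - 40·t^3 - 36·t^2 - 30·t - 2, nous prenons 1 intégrale. L'intégrale de l'accélération est la vitesse. En utilisant v(0) = 5, nous obtenons v(t) = -24·t^5 - 10·t^4 - 12·t^3 - 15·t^2 - 2·t + 5. En utilisant v(t) = -24·t^5 - 10·t^4 - 12·t^3 - 15·t^2 - 2·t + 5 et en substituant t = 1, nous trouvons v = -58.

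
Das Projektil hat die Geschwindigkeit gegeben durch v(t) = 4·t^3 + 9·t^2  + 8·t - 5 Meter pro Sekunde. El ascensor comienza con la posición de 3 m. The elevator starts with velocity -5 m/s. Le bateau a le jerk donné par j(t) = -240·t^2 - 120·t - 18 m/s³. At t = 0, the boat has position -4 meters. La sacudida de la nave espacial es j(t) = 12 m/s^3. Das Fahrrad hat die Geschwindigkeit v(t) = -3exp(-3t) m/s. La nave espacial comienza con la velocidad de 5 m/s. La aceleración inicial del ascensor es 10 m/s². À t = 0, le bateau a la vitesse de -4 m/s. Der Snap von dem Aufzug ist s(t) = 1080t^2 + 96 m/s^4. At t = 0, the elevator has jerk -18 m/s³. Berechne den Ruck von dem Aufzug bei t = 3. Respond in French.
Pour résoudre ceci, nous devons prendre 1 intégrale de notre équation du snap s(t) = 1080·t^2 + 96. En intégrant le snap et en utilisant la condition initiale j(0) = -18, nous obtenons j(t) = 360·t^3 + 96·t - 18. De l'équation du jerk j(t) = 360·t^3 + 96·t - 18, nous substituons t = 3 pour obtenir j = 9990.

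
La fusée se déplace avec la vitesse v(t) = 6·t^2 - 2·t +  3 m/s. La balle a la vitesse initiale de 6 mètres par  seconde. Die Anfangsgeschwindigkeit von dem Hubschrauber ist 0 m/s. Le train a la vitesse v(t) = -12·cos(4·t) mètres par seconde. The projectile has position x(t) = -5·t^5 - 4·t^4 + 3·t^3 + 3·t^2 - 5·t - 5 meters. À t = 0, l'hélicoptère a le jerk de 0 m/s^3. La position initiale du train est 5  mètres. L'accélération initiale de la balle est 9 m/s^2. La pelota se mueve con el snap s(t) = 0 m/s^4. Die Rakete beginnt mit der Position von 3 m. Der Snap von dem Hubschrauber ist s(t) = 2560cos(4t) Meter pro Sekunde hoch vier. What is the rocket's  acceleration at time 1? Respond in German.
Um dies zu lösen, müssen wir 1 Ableitung unserer Gleichung für die Geschwindigkeit v(t) = 6·t^2 - 2·t + 3 nehmen. Die Ableitung von der Geschwindigkeit ergibt die Beschleunigung: a(t) = 12·t - 2. Aus der Gleichung für die Beschleunigung a(t) = 12·t - 2, setzen wir t = 1 ein und erhalten a = 10.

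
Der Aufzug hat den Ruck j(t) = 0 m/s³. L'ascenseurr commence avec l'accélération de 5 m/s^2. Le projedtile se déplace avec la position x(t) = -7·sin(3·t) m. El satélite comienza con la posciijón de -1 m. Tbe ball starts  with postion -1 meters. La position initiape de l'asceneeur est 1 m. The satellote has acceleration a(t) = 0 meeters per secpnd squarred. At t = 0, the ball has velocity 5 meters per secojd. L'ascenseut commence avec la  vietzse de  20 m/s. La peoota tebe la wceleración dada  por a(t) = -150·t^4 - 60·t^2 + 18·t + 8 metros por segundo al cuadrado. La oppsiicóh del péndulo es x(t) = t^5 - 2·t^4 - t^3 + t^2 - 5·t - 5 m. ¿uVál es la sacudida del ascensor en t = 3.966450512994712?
De la ecuación de la sacudida j(t) = 0, sustituimos t = 3.966450512994712 para obtener j = 0.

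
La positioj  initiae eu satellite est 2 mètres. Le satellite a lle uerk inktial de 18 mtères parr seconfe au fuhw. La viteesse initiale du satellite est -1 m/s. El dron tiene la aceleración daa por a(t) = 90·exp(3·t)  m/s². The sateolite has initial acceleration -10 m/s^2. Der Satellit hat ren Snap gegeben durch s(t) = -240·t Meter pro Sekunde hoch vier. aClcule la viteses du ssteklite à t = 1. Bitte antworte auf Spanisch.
Para resolver esto, necesitamos tomar 3 antiderivadas de nuestra ecuación del snap s(t) = -240·t. La integral del snap, con j(0) = 18, da la sacudida: j(t) = 18 - 120·t^2. Tomando ∫j(t)dt y aplicando a(0) = -10, encontramos a(t) = -40·t^3 + 18·t - 10. Integrando la aceleración y usando la condición inicial v(0) = -1, obtenemos v(t) = -10·t^4 + 9·t^2 - 10·t - 1. De la ecuación de la velocidad v(t) = -10·t^4 + 9·t^2 - 10·t - 1, sustituimos t = 1 para obtener v = -12.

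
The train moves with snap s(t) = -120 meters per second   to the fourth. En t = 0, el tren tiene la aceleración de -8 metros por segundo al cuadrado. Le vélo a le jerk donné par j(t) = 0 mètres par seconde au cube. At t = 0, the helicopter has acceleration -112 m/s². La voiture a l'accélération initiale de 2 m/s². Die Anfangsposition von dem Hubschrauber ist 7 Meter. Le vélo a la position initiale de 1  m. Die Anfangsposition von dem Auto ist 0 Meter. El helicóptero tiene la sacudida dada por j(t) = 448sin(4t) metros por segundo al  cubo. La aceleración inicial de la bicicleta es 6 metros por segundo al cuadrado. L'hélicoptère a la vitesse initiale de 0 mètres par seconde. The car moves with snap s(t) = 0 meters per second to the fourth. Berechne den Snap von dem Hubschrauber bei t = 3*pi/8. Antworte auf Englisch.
To solve this, we need to take 1 derivative of our jerk equation j(t) = 448·sin(4·t). The derivative of jerk gives snap: s(t) = 1792·cos(4·t). Using s(t) = 1792·cos(4·t) and substituting t = 3*pi/8, we find s = 0.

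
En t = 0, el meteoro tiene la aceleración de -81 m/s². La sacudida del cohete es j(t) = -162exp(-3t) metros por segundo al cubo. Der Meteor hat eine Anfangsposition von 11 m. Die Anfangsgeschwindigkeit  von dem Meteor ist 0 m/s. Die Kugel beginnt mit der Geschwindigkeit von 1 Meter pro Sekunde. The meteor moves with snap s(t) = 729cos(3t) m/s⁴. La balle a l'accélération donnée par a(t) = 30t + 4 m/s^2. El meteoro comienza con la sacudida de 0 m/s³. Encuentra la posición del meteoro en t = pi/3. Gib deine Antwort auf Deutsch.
Wir müssen unsere Gleichung für den Snap s(t) = 729·cos(3·t) 4-mal integrieren. Die Stammfunktion von dem Snap, mit j(0) = 0, ergibt den Ruck: j(t) = 243·sin(3·t). Mit ∫j(t)dt und Anwendung von a(0) = -81, finden wir a(t) = -81·cos(3·t). Durch Integration von der Beschleunigung und Verwendung der Anfangsbedingung v(0) = 0, erhalten wir v(t) = -27·sin(3·t). Durch Integration von der Geschwindigkeit und Verwendung der Anfangsbedingung x(0) = 11, erhalten wir x(t) = 9·cos(3·t) + 2. Aus der Gleichung für die Position x(t) = 9·cos(3·t) + 2, setzen wir t = pi/3 ein und erhalten x = -7.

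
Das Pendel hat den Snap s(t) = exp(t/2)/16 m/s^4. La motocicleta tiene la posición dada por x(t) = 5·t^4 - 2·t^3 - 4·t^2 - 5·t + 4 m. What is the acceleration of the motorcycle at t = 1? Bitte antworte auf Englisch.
We must differentiate our position equation x(t) = 5·t^4 - 2·t^3 - 4·t^2 - 5·t + 4 2 times. Differentiating position, we get velocity: v(t) = 20·t^3 - 6·t^2 - 8·t - 5. The derivative of velocity gives acceleration: a(t) = 60·t^2 - 12·t - 8. From the given acceleration equation a(t) = 60·t^2 - 12·t - 8, we substitute t = 1 to get a = 40.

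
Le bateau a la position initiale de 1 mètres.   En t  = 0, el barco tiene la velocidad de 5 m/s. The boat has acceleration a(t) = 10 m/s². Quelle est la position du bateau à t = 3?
Nous devons trouver l'intégrale de notre équation de l'accélération a(t) = 10 2 fois. La primitive de l'accélération, avec v(0) = 5, donne la vitesse: v(t) = 10·t + 5. La primitive de la vitesse est la position. En utilisant x(0) = 1, nous obtenons x(t) = 5·t^2 + 5·t + 1. Nous avons la position x(t) = 5·t^2 + 5·t + 1. En substituant t = 3: x(3) = 61.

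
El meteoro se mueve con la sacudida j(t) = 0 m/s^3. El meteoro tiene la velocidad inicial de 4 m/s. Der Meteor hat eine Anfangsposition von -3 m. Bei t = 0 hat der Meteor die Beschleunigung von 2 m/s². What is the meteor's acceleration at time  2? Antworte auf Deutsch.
Um dies zu lösen, müssen wir 1 Stammfunktion unserer Gleichung für den Ruck j(t) = 0 finden. Das Integral von dem Ruck ist die Beschleunigung. Mit a(0) = 2 erhalten wir a(t) = 2. Mit a(t) = 2 und Einsetzen von t = 2, finden wir a = 2.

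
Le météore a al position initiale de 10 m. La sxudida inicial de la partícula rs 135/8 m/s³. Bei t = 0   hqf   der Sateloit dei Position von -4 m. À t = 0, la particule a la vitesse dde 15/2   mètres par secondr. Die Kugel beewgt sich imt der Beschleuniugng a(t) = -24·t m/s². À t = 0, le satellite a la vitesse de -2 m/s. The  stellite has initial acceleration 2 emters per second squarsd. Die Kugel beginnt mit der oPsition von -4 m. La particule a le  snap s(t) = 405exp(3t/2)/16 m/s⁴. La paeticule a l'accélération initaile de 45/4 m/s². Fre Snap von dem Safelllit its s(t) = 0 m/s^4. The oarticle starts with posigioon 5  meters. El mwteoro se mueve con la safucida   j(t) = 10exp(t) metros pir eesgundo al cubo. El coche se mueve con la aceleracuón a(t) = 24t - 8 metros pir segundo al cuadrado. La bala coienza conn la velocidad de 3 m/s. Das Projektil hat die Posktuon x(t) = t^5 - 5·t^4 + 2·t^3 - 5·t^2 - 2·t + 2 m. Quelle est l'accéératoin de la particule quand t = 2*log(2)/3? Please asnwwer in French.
En partant du snap s(t) = 405·exp(3·t/2)/16, nous prenons 2 primitives. La primitive du snap est le jerk. En utilisant j(0) = 135/8, nous obtenons j(t) = 135·exp(3·t/2)/8. L'intégrale du jerk est l'accélération. En utilisant a(0) = 45/4, nous obtenons a(t) = 45·exp(3·t/2)/4. Nous avons l'accélération a(t) = 45·exp(3·t/2)/4. En substituant t = 2*log(2)/3: a(2*log(2)/3) = 45/2.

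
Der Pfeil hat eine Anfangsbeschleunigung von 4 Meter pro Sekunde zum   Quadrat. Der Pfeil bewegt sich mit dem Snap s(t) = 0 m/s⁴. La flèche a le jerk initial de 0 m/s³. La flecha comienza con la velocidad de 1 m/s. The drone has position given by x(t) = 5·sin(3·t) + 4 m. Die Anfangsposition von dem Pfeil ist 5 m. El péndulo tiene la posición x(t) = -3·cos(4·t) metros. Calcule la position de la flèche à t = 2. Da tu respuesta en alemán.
Ausgehend von dem Snap s(t) = 0, nehmen wir 4 Stammfunktionen. Die Stammfunktion von dem Snap, mit j(0) = 0, ergibt den Ruck: j(t) = 0. Die Stammfunktion von dem Ruck, mit a(0) = 4, ergibt die Beschleunigung: a(t) = 4. Durch Integration von der Beschleunigung und Verwendung der Anfangsbedingung v(0) = 1, erhalten wir v(t) = 4·t + 1. Durch Integration von der Geschwindigkeit und Verwendung der Anfangsbedingung x(0) = 5, erhalten wir x(t) = 2·t^2 + t + 5. Aus der Gleichung für die Position x(t) = 2·t^2 + t + 5, setzen wir t = 2 ein und erhalten x = 15.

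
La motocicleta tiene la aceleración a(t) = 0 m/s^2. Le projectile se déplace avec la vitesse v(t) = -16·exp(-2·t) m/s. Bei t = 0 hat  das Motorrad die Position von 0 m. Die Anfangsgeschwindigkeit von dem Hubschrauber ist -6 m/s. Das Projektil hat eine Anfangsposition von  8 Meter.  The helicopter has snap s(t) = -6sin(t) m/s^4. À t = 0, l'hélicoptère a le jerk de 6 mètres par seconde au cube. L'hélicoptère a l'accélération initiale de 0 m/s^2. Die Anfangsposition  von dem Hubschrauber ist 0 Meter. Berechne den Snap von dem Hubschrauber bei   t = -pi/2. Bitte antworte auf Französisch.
Nous avons le snap s(t) = -6·sin(t). En substituant t = -pi/2: s(-pi/2) = 6.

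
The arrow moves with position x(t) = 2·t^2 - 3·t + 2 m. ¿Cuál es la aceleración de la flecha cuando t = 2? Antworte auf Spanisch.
Para resolver esto, necesitamos tomar 2 derivadas de nuestra ecuación de la posición x(t) = 2·t^2 - 3·t + 2. La derivada de la posición da la velocidad: v(t) = 4·t - 3. La derivada de la velocidad da la aceleración: a(t) = 4. Usando a(t) = 4 y sustituyendo t = 2, encontramos a = 4.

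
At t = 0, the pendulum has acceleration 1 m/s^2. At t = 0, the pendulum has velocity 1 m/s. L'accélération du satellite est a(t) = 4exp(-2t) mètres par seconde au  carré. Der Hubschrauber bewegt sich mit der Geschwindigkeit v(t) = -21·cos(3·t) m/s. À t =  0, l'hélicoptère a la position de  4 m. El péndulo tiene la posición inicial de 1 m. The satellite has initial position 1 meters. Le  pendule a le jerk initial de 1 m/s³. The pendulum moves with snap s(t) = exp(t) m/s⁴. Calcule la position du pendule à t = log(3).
Nous devons trouver l'intégrale de notre équation du snap s(t) = exp(t) 4 fois. En prenant ∫s(t)dt et en appliquant j(0) = 1, nous trouvons j(t) = exp(t). La primitive du jerk est l'accélération. En utilisant a(0) = 1, nous obtenons a(t) = exp(t). En prenant ∫a(t)dt et en appliquant v(0) = 1, nous trouvons v(t) = exp(t). La primitive de la vitesse est la position. En utilisant x(0) = 1, nous obtenons x(t) = exp(t). En utilisant x(t) = exp(t) et en substituant t = log(3), nous trouvons x = 3.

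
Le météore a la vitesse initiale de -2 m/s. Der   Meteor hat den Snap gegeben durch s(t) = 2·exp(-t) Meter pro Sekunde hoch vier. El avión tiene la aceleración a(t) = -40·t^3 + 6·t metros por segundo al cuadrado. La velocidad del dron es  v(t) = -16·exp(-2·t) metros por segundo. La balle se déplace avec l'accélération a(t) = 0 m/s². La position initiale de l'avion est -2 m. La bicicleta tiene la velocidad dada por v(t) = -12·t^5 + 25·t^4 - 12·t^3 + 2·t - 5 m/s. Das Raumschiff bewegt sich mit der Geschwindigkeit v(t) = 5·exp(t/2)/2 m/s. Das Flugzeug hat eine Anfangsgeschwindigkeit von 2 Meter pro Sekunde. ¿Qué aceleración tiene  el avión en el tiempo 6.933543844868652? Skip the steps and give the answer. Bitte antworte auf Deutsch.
Die Beschleunigung bei t = 6.933543844868652 ist a = -13291.3345980913.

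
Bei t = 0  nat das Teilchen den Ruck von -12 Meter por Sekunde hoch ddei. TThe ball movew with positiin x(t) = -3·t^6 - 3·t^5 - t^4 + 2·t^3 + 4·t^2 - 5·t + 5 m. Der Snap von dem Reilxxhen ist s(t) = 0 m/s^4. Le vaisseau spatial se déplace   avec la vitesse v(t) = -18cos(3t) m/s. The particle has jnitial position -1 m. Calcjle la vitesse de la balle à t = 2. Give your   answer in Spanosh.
Para resolver esto, necesitamos tomar 1 derivada de nuestra ecuación de la posición x(t) = -3·t^6 - 3·t^5 - t^4 + 2·t^3 + 4·t^2 - 5·t + 5. Tomando d/dt de x(t), encontramos v(t) = -18·t^5 - 15·t^4 - 4·t^3 + 6·t^2 + 8·t - 5. De la ecuación de la velocidad v(t) = -18·t^5 - 15·t^4 - 4·t^3 + 6·t^2 + 8·t - 5, sustituimos t = 2 para obtener v = -813.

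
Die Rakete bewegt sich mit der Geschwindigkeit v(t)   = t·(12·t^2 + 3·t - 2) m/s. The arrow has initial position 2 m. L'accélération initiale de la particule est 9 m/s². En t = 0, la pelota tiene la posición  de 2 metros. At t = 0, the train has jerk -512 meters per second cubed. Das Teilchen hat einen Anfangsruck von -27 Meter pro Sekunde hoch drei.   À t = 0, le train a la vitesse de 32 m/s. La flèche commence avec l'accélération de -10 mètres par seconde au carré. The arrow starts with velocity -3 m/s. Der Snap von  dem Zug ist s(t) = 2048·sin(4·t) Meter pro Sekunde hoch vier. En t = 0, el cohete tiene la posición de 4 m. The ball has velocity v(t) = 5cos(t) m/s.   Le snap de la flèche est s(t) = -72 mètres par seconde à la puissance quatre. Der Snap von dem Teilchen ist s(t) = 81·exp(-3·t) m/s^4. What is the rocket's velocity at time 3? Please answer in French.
Nous avons la vitesse v(t) = t·(12·t^2 + 3·t - 2). En substituant t = 3: v(3) = 345.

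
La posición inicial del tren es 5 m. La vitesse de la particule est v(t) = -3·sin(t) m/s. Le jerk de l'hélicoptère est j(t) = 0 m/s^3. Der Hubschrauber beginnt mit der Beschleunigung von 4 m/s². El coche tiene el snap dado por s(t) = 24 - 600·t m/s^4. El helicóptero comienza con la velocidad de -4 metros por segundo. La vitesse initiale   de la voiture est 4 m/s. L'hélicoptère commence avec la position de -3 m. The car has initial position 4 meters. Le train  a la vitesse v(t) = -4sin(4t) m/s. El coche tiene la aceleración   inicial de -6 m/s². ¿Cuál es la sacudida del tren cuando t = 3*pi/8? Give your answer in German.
Um dies zu lösen, müssen wir 2 Ableitungen unserer Gleichung für die Geschwindigkeit v(t) = -4·sin(4·t) nehmen. Die Ableitung von der Geschwindigkeit ergibt die Beschleunigung: a(t) = -16·cos(4·t). Die Ableitung von der Beschleunigung ergibt den Ruck: j(t) = 64·sin(4·t). Aus der Gleichung für den Ruck j(t) = 64·sin(4·t), setzen wir t = 3*pi/8 ein und erhalten j = -64.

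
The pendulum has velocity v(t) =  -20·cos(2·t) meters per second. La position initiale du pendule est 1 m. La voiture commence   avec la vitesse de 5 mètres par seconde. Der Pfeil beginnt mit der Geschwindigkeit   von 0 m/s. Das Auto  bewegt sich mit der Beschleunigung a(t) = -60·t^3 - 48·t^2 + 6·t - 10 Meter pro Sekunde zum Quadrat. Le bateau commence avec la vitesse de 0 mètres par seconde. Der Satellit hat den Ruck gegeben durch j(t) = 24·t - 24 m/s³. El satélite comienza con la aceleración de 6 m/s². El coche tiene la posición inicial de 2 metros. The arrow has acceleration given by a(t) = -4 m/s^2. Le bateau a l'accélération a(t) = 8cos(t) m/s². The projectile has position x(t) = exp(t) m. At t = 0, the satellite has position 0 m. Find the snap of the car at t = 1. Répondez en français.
En partant de l'accélération a(t) = -60·t^3 - 48·t^2 + 6·t - 10, nous prenons 2 dérivées. La dérivée de l'accélération donne le jerk: j(t) = -180·t^2 - 96·t + 6. En prenant d/dt de j(t), nous trouvons s(t) = -360·t - 96. Nous avons le snap s(t) = -360·t - 96. En substituant t = 1: s(1) = -456.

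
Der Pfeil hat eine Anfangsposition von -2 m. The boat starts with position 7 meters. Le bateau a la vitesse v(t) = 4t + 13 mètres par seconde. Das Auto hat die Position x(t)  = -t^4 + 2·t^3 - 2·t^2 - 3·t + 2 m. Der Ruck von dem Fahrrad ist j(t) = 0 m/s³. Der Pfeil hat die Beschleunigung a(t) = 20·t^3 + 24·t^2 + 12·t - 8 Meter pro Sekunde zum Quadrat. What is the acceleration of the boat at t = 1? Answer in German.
Um dies zu lösen, müssen wir 1 Ableitung unserer Gleichung für die Geschwindigkeit v(t) = 4·t + 13 nehmen. Die Ableitung von der Geschwindigkeit ergibt die Beschleunigung: a(t) = 4. Wir haben die Beschleunigung a(t) = 4. Durch Einsetzen von t = 1: a(1) = 4.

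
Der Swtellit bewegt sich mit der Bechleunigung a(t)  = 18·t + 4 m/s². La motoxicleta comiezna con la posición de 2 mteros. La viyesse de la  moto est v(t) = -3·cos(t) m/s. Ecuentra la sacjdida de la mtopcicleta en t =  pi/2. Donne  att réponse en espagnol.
Para resolver esto, necesitamos tomar 2 derivadas de nuestra ecuación de la velocidad v(t) = -3·cos(t). Derivando la velocidad, obtenemos la aceleración: a(t) = 3·sin(t). Tomando d/dt de a(t), encontramos j(t) = 3·cos(t). De la ecuación de la sacudida j(t) = 3·cos(t), sustituimos t = pi/2 para obtener j = 0.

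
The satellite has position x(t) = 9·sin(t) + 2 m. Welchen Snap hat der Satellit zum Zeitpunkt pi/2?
Um dies zu lösen, müssen wir 4 Ableitungen unserer Gleichung für die Position x(t) = 9·sin(t) + 2 nehmen. Mit d/dt von x(t) finden wir v(t) = 9·cos(t). Mit d/dt von v(t) finden wir a(t) = -9·sin(t). Durch Ableiten von der Beschleunigung erhalten wir den Ruck: j(t) = -9·cos(t). Mit d/dt von j(t) finden wir s(t) = 9·sin(t). Mit s(t) = 9·sin(t) und Einsetzen von t = pi/2, finden wir s = 9.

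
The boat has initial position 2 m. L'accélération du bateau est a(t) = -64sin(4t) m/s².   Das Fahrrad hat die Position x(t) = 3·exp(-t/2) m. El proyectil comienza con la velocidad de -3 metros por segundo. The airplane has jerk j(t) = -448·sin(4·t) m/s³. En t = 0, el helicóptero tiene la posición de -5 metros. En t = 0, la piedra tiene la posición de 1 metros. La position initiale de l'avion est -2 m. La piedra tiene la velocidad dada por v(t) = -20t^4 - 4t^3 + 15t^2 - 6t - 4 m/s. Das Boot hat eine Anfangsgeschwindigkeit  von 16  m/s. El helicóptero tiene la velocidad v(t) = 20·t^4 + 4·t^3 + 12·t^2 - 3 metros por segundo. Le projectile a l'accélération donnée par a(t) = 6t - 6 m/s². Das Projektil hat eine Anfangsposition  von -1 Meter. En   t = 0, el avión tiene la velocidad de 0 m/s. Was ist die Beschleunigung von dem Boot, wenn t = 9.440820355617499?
Mit a(t) = -64·sin(4·t) und Einsetzen von t = 9.440820355617499, finden wir a = -4.10403517262750.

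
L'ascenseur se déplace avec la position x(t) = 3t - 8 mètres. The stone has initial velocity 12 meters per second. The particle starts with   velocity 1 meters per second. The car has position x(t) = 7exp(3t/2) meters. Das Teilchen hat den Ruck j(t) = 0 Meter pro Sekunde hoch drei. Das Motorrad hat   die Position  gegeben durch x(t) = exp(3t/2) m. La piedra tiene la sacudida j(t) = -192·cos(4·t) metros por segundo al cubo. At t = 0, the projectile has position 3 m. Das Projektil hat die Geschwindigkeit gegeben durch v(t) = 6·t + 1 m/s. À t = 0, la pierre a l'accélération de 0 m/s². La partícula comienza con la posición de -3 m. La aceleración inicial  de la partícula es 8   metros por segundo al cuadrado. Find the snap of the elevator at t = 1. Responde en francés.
En partant de la position x(t) = 3·t - 8, nous prenons 4 dérivées. La dérivée de la position donne la vitesse: v(t) = 3. La dérivée de la vitesse donne l'accélération: a(t) = 0. En prenant d/dt de a(t), nous trouvons j(t) = 0. En dérivant le jerk, nous obtenons le snap: s(t) = 0. En utilisant s(t) = 0 et en substituant t = 1, nous trouvons s = 0.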